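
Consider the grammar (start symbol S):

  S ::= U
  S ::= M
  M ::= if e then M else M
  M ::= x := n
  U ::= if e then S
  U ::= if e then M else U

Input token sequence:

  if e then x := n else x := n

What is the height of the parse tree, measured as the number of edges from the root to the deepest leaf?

[S [M if e then [M x := n] else [M x := n]]]

3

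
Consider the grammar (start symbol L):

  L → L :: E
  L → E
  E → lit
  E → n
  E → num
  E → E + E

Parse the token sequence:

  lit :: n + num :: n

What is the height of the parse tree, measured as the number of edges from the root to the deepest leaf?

4

[L [L [L [E lit]] :: [E [E n] + [E num]]] :: [E n]]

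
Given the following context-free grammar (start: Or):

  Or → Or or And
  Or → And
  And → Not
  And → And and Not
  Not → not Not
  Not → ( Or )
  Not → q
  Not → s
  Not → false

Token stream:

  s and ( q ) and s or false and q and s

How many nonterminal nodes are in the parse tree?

[Or [Or [And [And [And [Not s]] and [Not ( [Or [And [Not q]]] )]] and [Not s]]] or [And [And [And [Not false]] and [Not q]] and [Not s]]]

17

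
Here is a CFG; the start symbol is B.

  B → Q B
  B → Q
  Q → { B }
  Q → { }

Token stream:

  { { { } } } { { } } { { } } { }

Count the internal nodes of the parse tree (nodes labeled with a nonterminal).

[B [Q { [B [Q { [B [Q { }]] }]] }] [B [Q { [B [Q { }]] }] [B [Q { [B [Q { }]] }] [B [Q { }]]]]]

16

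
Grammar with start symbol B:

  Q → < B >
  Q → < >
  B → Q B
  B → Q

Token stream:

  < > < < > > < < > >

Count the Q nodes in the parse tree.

[B [Q < >] [B [Q < [B [Q < >]] >] [B [Q < [B [Q < >]] >]]]]

5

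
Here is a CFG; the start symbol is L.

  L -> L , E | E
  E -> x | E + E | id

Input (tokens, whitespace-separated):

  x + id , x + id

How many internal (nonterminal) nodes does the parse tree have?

[L [L [E [E x] + [E id]]] , [E [E x] + [E id]]]

8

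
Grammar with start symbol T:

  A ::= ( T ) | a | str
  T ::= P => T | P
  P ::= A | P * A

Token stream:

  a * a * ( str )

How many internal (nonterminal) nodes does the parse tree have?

10

[T [P [P [P [A a]] * [A a]] * [A ( [T [P [A str]]] )]]]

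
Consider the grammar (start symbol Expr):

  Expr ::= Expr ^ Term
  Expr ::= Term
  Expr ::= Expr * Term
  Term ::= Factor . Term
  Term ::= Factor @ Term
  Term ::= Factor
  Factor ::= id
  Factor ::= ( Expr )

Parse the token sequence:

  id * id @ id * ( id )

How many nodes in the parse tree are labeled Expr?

4

[Expr [Expr [Expr [Term [Factor id]]] * [Term [Factor id] @ [Term [Factor id]]]] * [Term [Factor ( [Expr [Term [Factor id]]] )]]]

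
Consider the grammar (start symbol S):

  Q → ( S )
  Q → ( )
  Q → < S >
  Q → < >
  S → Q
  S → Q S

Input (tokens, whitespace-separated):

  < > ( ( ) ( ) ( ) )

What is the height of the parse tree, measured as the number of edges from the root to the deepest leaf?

7

[S [Q < >] [S [Q ( [S [Q ( )] [S [Q ( )] [S [Q ( )]]]] )]]]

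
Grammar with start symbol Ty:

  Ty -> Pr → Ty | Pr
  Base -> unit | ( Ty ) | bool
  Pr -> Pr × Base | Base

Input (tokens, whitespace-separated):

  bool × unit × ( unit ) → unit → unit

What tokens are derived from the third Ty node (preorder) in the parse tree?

unit → unit

[Ty [Pr [Pr [Pr [Base bool]] × [Base unit]] × [Base ( [Ty [Pr [Base unit]]] )]] → [Ty [Pr [Base unit]] → [Ty [Pr [Base unit]]]]]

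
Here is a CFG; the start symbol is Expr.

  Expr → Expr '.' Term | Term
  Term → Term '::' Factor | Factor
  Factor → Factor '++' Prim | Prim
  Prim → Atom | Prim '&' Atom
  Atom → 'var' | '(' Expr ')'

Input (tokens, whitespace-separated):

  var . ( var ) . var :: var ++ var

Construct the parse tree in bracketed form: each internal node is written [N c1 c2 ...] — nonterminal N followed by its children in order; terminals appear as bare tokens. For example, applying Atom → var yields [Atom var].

[Expr [Expr [Expr [Term [Factor [Prim [Atom var]]]]] . [Term [Factor [Prim [Atom ( [Expr [Term [Factor [Prim [Atom var]]]]] )]]]]] . [Term [Term [Factor [Prim [Atom var]]]] :: [Factor [Factor [Prim [Atom var]]] ++ [Prim [Atom var]]]]]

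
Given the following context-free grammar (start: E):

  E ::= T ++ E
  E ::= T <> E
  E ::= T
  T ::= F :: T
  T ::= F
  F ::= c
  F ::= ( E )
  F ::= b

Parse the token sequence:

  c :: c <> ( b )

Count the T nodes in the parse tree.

4

[E [T [F c] :: [T [F c]]] <> [E [T [F ( [E [T [F b]]] )]]]]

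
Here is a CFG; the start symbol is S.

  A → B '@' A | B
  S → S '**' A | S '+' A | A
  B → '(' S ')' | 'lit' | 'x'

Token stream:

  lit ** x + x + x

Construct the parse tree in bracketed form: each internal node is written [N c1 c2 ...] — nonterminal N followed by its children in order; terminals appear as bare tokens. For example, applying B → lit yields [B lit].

[S [S [S [S [A [B lit]]] ** [A [B x]]] + [A [B x]]] + [A [B x]]]

S
S + A
S + A + A
S ** A + A + A
A ** A + A + A
B ** A + A + A
lit ** A + A + A
lit ** B + A + A
lit ** x + A + A
lit ** x + B + A
lit ** x + x + A
lit ** x + x + B
lit ** x + x + x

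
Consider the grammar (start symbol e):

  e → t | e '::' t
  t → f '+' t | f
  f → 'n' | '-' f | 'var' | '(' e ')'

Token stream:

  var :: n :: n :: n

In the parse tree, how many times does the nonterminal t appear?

[e [e [e [e [t [f var]]] :: [t [f n]]] :: [t [f n]]] :: [t [f n]]]

4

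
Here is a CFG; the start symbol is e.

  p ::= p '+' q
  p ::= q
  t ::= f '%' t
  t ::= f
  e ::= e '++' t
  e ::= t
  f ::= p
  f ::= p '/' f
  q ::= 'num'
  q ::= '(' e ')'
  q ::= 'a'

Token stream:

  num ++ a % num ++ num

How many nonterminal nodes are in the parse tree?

19

[e [e [e [t [f [p [q num]]]]] ++ [t [f [p [q a]]] % [t [f [p [q num]]]]]] ++ [t [f [p [q num]]]]]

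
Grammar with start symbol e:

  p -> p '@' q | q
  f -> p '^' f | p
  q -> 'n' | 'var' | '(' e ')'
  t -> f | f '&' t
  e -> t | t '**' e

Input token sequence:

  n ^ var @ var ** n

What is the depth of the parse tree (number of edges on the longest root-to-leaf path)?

[e [t [f [p [q n]] ^ [f [p [p [q var]] @ [q var]]]]] ** [e [t [f [p [q n]]]]]]

7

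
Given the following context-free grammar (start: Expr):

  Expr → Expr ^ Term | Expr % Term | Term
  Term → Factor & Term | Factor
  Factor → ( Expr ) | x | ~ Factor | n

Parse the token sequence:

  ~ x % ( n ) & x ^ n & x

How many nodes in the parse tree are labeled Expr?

[Expr [Expr [Expr [Term [Factor ~ [Factor x]]]] % [Term [Factor ( [Expr [Term [Factor n]]] )] & [Term [Factor x]]]] ^ [Term [Factor n] & [Term [Factor x]]]]

4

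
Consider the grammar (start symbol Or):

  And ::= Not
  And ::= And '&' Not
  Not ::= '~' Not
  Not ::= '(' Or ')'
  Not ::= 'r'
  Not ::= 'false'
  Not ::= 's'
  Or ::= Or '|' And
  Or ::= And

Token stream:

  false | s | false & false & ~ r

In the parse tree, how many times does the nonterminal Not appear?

6

[Or [Or [Or [And [Not false]]] | [And [Not s]]] | [And [And [And [Not false]] & [Not false]] & [Not ~ [Not r]]]]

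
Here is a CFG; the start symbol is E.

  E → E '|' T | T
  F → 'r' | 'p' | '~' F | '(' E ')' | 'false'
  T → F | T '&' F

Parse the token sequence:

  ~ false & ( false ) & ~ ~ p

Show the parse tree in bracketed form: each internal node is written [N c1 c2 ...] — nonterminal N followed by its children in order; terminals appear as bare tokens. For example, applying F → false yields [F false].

[E [T [T [T [F ~ [F false]]] & [F ( [E [T [F false]]] )]] & [F ~ [F ~ [F p]]]]]

E
T
T & F
T & F & F
F & F & F
~ F & F & F
~ false & F & F
~ false & ( E ) & F
~ false & ( T ) & F
~ false & ( F ) & F
~ false & ( false ) & F
~ false & ( false ) & ~ F
~ false & ( false ) & ~ ~ F
~ false & ( false ) & ~ ~ p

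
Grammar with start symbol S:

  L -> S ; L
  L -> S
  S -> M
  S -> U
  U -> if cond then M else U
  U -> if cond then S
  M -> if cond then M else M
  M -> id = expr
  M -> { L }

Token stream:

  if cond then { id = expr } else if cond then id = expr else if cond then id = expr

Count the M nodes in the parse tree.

4

[S [U if cond then [M { [L [S [M id = expr]]] }] else [U if cond then [M id = expr] else [U if cond then [S [M id = expr]]]]]]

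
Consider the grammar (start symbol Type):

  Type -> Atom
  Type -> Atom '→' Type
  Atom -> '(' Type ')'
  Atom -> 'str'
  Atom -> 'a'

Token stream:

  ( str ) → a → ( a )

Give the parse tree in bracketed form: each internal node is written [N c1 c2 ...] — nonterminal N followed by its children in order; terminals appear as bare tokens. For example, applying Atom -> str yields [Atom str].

Type
Atom → Type
( Type ) → Type
( Atom ) → Type
( str ) → Type
( str ) → Atom → Type
( str ) → a → Type
( str ) → a → Atom
( str ) → a → ( Type )
( str ) → a → ( Atom )
( str ) → a → ( a )

[Type [Atom ( [Type [Atom str]] )] → [Type [Atom a] → [Type [Atom ( [Type [Atom a]] )]]]]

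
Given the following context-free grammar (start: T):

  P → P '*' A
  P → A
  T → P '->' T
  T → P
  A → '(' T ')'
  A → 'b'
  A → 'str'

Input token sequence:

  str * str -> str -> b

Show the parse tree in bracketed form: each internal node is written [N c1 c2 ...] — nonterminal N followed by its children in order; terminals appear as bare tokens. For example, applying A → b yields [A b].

T
P -> T
P * A -> T
A * A -> T
str * A -> T
str * str -> T
str * str -> P -> T
str * str -> A -> T
str * str -> str -> T
str * str -> str -> P
str * str -> str -> A
str * str -> str -> b

[T [P [P [A str]] * [A str]] -> [T [P [A str]] -> [T [P [A b]]]]]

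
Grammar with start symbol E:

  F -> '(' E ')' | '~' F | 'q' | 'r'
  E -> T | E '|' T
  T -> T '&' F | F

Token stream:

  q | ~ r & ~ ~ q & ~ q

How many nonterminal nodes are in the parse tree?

14

[E [E [T [F q]]] | [T [T [T [F ~ [F r]]] & [F ~ [F ~ [F q]]]] & [F ~ [F q]]]]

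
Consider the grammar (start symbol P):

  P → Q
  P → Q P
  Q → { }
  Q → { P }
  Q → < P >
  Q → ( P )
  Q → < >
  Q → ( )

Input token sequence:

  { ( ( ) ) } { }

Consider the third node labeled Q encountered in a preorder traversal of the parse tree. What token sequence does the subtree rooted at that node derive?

( )

[P [Q { [P [Q ( [P [Q ( )]] )]] }] [P [Q { }]]]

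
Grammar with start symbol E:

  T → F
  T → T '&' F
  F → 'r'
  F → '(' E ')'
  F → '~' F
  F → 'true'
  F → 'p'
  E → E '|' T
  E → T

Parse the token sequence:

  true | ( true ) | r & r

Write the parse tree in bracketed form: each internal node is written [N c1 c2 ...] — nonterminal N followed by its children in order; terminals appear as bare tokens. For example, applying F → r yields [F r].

[E [E [E [T [F true]]] | [T [F ( [E [T [F true]]] )]]] | [T [T [F r]] & [F r]]]

E
E | T
E | T | T
T | T | T
F | T | T
true | T | T
true | F | T
true | ( E ) | T
true | ( T ) | T
true | ( F ) | T
true | ( true ) | T
true | ( true ) | T & F
true | ( true ) | F & F
true | ( true ) | r & F
true | ( true ) | r & r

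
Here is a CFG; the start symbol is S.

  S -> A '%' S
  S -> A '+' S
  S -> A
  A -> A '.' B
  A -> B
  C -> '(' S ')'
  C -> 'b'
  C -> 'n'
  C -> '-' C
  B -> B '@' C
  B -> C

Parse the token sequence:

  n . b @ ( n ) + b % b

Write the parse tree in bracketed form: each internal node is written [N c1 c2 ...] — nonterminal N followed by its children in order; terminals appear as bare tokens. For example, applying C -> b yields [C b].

[S [A [A [B [C n]]] . [B [B [C b]] @ [C ( [S [A [B [C n]]]] )]]] + [S [A [B [C b]]] % [S [A [B [C b]]]]]]

S
A + S
A . B + S
B . B + S
C . B + S
n . B + S
n . B @ C + S
n . C @ C + S
n . b @ C + S
n . b @ ( S ) + S
n . b @ ( A ) + S
n . b @ ( B ) + S
n . b @ ( C ) + S
n . b @ ( n ) + S
n . b @ ( n ) + A % S
n . b @ ( n ) + B % S
n . b @ ( n ) + C % S
n . b @ ( n ) + b % S
n . b @ ( n ) + b % A
n . b @ ( n ) + b % B
n . b @ ( n ) + b % C
n . b @ ( n ) + b % b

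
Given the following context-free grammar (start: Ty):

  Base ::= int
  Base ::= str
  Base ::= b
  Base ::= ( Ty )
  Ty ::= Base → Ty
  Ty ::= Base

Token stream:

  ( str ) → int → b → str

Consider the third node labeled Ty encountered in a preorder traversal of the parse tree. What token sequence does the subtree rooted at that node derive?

int → b → str

[Ty [Base ( [Ty [Base str]] )] → [Ty [Base int] → [Ty [Base b] → [Ty [Base str]]]]]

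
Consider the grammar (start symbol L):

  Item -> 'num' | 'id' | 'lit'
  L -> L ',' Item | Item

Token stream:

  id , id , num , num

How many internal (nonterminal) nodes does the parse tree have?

8

[L [L [L [L [Item id]] , [Item id]] , [Item num]] , [Item num]]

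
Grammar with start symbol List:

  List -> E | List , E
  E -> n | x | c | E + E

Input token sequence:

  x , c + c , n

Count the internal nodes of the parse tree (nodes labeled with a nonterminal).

8

[List [List [List [E x]] , [E [E c] + [E c]]] , [E n]]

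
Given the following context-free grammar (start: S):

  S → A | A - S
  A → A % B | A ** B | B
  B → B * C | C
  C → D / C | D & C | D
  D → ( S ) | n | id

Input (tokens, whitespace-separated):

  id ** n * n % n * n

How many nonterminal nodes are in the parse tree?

[S [A [A [A [B [C [D id]]]] ** [B [B [C [D n]]] * [C [D n]]]] % [B [B [C [D n]]] * [C [D n]]]]]

19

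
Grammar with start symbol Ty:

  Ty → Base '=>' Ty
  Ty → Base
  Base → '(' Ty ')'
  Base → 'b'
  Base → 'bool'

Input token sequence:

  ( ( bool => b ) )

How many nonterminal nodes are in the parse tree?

[Ty [Base ( [Ty [Base ( [Ty [Base bool] => [Ty [Base b]]] )]] )]]

8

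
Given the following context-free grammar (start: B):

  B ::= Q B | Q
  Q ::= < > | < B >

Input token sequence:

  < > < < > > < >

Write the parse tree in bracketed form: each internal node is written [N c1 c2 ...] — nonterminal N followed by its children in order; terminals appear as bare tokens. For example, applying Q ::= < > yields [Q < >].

[B [Q < >] [B [Q < [B [Q < >]] >] [B [Q < >]]]]

B
Q B
< > B
< > Q B
< > < B > B
< > < Q > B
< > < < > > B
< > < < > > Q
< > < < > > < >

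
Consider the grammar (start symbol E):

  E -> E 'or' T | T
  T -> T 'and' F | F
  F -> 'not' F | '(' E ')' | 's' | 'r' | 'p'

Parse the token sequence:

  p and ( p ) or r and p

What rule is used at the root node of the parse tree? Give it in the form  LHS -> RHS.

[E [E [T [T [F p]] and [F ( [E [T [F p]]] )]]] or [T [T [F r]] and [F p]]]

E -> E 'or' T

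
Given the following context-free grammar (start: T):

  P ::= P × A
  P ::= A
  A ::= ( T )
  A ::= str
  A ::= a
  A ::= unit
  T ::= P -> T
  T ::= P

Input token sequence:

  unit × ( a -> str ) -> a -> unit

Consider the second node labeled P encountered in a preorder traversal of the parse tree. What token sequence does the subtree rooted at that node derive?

unit

[T [P [P [A unit]] × [A ( [T [P [A a]] -> [T [P [A str]]]] )]] -> [T [P [A a]] -> [T [P [A unit]]]]]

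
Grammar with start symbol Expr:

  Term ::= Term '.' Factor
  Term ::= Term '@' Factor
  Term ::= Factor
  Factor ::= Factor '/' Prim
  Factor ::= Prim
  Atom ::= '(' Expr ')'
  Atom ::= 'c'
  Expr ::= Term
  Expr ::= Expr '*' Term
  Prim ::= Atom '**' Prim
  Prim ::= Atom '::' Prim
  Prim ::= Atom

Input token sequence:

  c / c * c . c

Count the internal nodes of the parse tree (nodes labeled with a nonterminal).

17

[Expr [Expr [Term [Factor [Factor [Prim [Atom c]]] / [Prim [Atom c]]]]] * [Term [Term [Factor [Prim [Atom c]]]] . [Factor [Prim [Atom c]]]]]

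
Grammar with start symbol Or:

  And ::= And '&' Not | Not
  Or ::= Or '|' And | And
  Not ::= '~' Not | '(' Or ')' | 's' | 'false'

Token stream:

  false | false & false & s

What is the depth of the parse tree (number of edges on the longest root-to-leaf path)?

5

[Or [Or [And [Not false]]] | [And [And [And [Not false]] & [Not false]] & [Not s]]]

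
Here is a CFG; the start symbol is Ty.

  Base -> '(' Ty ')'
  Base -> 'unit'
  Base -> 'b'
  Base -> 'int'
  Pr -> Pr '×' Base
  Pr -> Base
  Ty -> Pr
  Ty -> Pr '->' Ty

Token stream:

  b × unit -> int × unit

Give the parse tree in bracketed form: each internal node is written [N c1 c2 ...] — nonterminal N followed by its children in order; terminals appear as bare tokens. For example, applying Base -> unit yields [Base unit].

[Ty [Pr [Pr [Base b]] × [Base unit]] -> [Ty [Pr [Pr [Base int]] × [Base unit]]]]

Ty
Pr -> Ty
Pr × Base -> Ty
Base × Base -> Ty
b × Base -> Ty
b × unit -> Ty
b × unit -> Pr
b × unit -> Pr × Base
b × unit -> Base × Base
b × unit -> int × Base
b × unit -> int × unit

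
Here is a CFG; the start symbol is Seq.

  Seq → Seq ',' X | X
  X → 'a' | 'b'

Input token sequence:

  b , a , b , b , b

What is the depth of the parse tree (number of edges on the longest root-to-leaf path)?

6

[Seq [Seq [Seq [Seq [Seq [X b]] , [X a]] , [X b]] , [X b]] , [X b]]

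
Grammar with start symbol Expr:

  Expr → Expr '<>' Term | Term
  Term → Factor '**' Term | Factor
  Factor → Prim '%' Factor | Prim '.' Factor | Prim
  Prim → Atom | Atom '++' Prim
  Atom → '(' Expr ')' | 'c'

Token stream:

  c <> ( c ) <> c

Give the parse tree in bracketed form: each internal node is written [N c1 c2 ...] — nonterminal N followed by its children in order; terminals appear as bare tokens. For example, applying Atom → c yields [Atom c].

[Expr [Expr [Expr [Term [Factor [Prim [Atom c]]]]] <> [Term [Factor [Prim [Atom ( [Expr [Term [Factor [Prim [Atom c]]]]] )]]]]] <> [Term [Factor [Prim [Atom c]]]]]

Expr
Expr <> Term
Expr <> Term <> Term
Term <> Term <> Term
Factor <> Term <> Term
Prim <> Term <> Term
Atom <> Term <> Term
c <> Term <> Term
c <> Factor <> Term
c <> Prim <> Term
c <> Atom <> Term
c <> ( Expr ) <> Term
c <> ( Term ) <> Term
c <> ( Factor ) <> Term
c <> ( Prim ) <> Term
c <> ( Atom ) <> Term
c <> ( c ) <> Term
c <> ( c ) <> Factor
c <> ( c ) <> Prim
c <> ( c ) <> Atom
c <> ( c ) <> c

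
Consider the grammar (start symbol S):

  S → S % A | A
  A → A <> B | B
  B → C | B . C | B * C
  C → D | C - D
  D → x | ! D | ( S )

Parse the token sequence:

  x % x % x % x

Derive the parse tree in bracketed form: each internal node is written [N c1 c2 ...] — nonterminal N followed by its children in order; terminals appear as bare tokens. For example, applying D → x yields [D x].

S
S % A
S % A % A
S % A % A % A
A % A % A % A
B % A % A % A
C % A % A % A
D % A % A % A
x % A % A % A
x % B % A % A
x % C % A % A
x % D % A % A
x % x % A % A
x % x % B % A
x % x % C % A
x % x % D % A
x % x % x % A
x % x % x % B
x % x % x % C
x % x % x % D
x % x % x % x

[S [S [S [S [A [B [C [D x]]]]] % [A [B [C [D x]]]]] % [A [B [C [D x]]]]] % [A [B [C [D x]]]]]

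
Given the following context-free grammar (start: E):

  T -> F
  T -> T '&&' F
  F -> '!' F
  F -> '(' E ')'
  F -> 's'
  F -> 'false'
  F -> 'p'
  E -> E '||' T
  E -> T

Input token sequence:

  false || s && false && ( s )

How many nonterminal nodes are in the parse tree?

[E [E [T [F false]]] || [T [T [T [F s]] && [F false]] && [F ( [E [T [F s]]] )]]]

13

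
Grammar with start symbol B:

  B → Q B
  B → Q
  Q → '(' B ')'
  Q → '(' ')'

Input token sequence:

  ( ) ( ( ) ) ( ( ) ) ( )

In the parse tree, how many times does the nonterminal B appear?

6

[B [Q ( )] [B [Q ( [B [Q ( )]] )] [B [Q ( [B [Q ( )]] )] [B [Q ( )]]]]]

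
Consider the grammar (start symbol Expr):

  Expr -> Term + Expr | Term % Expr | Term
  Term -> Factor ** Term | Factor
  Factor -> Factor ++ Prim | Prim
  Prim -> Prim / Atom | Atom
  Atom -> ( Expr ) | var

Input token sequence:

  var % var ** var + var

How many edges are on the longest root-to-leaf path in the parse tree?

[Expr [Term [Factor [Prim [Atom var]]]] % [Expr [Term [Factor [Prim [Atom var]]] ** [Term [Factor [Prim [Atom var]]]]] + [Expr [Term [Factor [Prim [Atom var]]]]]]]

7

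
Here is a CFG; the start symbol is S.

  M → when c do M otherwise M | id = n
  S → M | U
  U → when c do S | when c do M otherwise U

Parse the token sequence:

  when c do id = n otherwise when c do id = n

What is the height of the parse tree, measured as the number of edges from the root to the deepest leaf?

[S [U when c do [M id = n] otherwise [U when c do [S [M id = n]]]]]

5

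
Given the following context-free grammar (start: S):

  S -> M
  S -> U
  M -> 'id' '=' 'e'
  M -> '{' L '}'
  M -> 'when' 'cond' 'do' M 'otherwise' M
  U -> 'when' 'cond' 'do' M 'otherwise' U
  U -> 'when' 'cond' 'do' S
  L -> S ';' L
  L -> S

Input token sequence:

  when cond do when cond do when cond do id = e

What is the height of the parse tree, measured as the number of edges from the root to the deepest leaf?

8

[S [U when cond do [S [U when cond do [S [U when cond do [S [M id = e]]]]]]]]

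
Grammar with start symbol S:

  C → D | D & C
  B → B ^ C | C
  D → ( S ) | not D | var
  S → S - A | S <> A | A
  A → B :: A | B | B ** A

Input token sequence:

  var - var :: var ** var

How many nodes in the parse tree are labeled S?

2

[S [S [A [B [C [D var]]]]] - [A [B [C [D var]]] :: [A [B [C [D var]]] ** [A [B [C [D var]]]]]]]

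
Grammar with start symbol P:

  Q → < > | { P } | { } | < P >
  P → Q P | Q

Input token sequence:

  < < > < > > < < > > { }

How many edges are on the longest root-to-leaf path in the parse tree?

5

[P [Q < [P [Q < >] [P [Q < >]]] >] [P [Q < [P [Q < >]] >] [P [Q { }]]]]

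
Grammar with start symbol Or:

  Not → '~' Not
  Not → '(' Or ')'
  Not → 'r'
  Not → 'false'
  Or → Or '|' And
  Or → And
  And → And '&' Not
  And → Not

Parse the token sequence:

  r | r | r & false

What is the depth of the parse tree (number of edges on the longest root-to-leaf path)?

[Or [Or [Or [And [Not r]]] | [And [Not r]]] | [And [And [Not r]] & [Not false]]]

5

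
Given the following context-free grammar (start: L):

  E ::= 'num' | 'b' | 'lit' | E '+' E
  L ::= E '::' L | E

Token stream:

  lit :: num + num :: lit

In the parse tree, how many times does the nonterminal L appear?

3

[L [E lit] :: [L [E [E num] + [E num]] :: [L [E lit]]]]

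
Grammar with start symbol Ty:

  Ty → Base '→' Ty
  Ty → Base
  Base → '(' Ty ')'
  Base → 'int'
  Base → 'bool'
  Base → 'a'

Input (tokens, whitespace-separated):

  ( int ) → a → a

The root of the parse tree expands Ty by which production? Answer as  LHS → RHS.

Ty → Base '→' Ty

[Ty [Base ( [Ty [Base int]] )] → [Ty [Base a] → [Ty [Base a]]]]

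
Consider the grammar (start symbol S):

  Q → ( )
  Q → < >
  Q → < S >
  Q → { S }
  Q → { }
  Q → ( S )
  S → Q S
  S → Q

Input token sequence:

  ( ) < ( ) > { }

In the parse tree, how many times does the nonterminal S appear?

4

[S [Q ( )] [S [Q < [S [Q ( )]] >] [S [Q { }]]]]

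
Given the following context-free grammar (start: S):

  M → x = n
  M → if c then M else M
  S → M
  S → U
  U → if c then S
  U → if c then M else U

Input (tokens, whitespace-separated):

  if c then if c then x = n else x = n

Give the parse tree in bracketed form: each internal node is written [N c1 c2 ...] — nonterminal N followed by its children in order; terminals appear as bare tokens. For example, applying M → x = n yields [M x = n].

S
U
if c then S
if c then M
if c then if c then M else M
if c then if c then x = n else M
if c then if c then x = n else x = n

[S [U if c then [S [M if c then [M x = n] else [M x = n]]]]]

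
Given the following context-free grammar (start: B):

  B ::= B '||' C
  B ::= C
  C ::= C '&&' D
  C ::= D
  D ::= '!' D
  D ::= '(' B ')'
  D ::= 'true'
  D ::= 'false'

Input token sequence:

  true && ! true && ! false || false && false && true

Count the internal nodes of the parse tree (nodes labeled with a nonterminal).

16

[B [B [C [C [C [D true]] && [D ! [D true]]] && [D ! [D false]]]] || [C [C [C [D false]] && [D false]] && [D true]]]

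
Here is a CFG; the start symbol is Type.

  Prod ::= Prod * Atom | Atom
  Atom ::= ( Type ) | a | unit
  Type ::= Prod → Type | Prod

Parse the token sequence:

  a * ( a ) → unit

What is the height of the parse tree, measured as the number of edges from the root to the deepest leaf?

[Type [Prod [Prod [Atom a]] * [Atom ( [Type [Prod [Atom a]]] )]] → [Type [Prod [Atom unit]]]]

6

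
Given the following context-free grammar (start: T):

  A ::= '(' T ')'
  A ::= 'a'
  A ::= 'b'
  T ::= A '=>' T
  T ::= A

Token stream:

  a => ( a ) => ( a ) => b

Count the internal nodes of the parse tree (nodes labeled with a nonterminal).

12

[T [A a] => [T [A ( [T [A a]] )] => [T [A ( [T [A a]] )] => [T [A b]]]]]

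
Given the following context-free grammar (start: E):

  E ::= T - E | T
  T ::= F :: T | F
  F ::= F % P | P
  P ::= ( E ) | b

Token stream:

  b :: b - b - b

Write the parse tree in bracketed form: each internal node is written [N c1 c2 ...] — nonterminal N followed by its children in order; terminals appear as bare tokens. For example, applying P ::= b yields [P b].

[E [T [F [P b]] :: [T [F [P b]]]] - [E [T [F [P b]]] - [E [T [F [P b]]]]]]

E
T - E
F :: T - E
P :: T - E
b :: T - E
b :: F - E
b :: P - E
b :: b - E
b :: b - T - E
b :: b - F - E
b :: b - P - E
b :: b - b - E
b :: b - b - T
b :: b - b - F
b :: b - b - P
b :: b - b - b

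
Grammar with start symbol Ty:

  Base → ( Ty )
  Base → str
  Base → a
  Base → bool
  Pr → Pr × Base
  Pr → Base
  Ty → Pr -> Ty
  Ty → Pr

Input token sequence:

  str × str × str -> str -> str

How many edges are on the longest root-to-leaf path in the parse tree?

[Ty [Pr [Pr [Pr [Base str]] × [Base str]] × [Base str]] -> [Ty [Pr [Base str]] -> [Ty [Pr [Base str]]]]]

5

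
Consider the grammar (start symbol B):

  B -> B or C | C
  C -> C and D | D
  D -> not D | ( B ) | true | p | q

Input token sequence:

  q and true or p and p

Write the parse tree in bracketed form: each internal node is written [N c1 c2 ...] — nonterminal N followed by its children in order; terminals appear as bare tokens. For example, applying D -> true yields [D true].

[B [B [C [C [D q]] and [D true]]] or [C [C [D p]] and [D p]]]

B
B or C
C or C
C and D or C
D and D or C
q and D or C
q and true or C
q and true or C and D
q and true or D and D
q and true or p and D
q and true or p and p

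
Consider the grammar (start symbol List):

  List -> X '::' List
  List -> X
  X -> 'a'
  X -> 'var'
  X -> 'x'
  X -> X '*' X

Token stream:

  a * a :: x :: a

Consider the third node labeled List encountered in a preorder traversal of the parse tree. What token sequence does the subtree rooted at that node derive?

a

[List [X [X a] * [X a]] :: [List [X x] :: [List [X a]]]]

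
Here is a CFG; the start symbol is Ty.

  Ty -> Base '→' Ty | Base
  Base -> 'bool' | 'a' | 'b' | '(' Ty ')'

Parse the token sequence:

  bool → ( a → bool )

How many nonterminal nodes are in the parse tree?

[Ty [Base bool] → [Ty [Base ( [Ty [Base a] → [Ty [Base bool]]] )]]]

8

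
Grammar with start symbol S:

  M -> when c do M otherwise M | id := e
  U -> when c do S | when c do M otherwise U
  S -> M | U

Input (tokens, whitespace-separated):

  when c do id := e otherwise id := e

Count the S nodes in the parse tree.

[S [M when c do [M id := e] otherwise [M id := e]]]

1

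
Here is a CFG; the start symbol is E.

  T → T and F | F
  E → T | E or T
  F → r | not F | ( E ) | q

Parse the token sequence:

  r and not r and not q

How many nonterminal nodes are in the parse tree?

9

[E [T [T [T [F r]] and [F not [F r]]] and [F not [F q]]]]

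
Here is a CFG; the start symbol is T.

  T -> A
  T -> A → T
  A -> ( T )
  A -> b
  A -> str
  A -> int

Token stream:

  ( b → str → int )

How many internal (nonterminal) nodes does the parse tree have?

[T [A ( [T [A b] → [T [A str] → [T [A int]]]] )]]

8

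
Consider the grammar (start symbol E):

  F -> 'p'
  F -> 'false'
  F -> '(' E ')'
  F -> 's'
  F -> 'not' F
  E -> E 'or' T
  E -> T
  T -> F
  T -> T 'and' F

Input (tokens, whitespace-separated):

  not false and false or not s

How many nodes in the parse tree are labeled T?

3

[E [E [T [T [F not [F false]]] and [F false]]] or [T [F not [F s]]]]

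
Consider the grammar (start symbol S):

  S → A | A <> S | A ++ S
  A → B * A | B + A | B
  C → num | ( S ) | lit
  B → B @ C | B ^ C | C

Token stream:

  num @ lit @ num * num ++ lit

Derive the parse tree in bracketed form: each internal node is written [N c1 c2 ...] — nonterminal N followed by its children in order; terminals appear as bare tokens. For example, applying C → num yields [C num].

[S [A [B [B [B [C num]] @ [C lit]] @ [C num]] * [A [B [C num]]]] ++ [S [A [B [C lit]]]]]

S
A ++ S
B * A ++ S
B @ C * A ++ S
B @ C @ C * A ++ S
C @ C @ C * A ++ S
num @ C @ C * A ++ S
num @ lit @ C * A ++ S
num @ lit @ num * A ++ S
num @ lit @ num * B ++ S
num @ lit @ num * C ++ S
num @ lit @ num * num ++ S
num @ lit @ num * num ++ A
num @ lit @ num * num ++ B
num @ lit @ num * num ++ C
num @ lit @ num * num ++ lit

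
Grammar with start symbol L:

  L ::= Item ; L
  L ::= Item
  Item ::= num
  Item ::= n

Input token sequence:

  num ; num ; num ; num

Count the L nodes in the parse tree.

4

[L [Item num] ; [L [Item num] ; [L [Item num] ; [L [Item num]]]]]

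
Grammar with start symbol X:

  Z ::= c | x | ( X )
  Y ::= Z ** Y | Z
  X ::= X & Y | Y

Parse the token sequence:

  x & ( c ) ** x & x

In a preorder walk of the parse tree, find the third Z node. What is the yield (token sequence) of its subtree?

[X [X [X [Y [Z x]]] & [Y [Z ( [X [Y [Z c]]] )] ** [Y [Z x]]]] & [Y [Z x]]]

c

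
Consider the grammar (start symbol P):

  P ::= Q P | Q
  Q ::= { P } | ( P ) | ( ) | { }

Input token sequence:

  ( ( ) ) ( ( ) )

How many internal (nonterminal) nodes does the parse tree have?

[P [Q ( [P [Q ( )]] )] [P [Q ( [P [Q ( )]] )]]]

8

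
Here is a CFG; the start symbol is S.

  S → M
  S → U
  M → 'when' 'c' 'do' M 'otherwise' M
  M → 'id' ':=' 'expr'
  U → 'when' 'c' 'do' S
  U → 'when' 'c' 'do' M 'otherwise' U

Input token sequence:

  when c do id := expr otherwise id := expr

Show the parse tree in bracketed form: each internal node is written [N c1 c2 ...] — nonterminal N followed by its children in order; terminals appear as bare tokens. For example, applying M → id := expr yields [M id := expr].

S
M
when c do M otherwise M
when c do id := expr otherwise M
when c do id := expr otherwise id := expr

[S [M when c do [M id := expr] otherwise [M id := expr]]]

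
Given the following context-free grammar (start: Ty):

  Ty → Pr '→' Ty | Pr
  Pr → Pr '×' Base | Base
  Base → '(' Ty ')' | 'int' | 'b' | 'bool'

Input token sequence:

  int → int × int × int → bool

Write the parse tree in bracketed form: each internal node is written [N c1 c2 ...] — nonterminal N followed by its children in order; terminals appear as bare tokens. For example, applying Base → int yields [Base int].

[Ty [Pr [Base int]] → [Ty [Pr [Pr [Pr [Base int]] × [Base int]] × [Base int]] → [Ty [Pr [Base bool]]]]]

Ty
Pr → Ty
Base → Ty
int → Ty
int → Pr → Ty
int → Pr × Base → Ty
int → Pr × Base × Base → Ty
int → Base × Base × Base → Ty
int → int × Base × Base → Ty
int → int × int × Base → Ty
int → int × int × int → Ty
int → int × int × int → Pr
int → int × int × int → Base
int → int × int × int → bool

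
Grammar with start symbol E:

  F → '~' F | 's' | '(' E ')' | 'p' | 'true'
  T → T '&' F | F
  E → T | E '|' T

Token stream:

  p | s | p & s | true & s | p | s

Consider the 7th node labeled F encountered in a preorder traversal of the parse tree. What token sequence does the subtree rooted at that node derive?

p

[E [E [E [E [E [E [T [F p]]] | [T [F s]]] | [T [T [F p]] & [F s]]] | [T [T [F true]] & [F s]]] | [T [F p]]] | [T [F s]]]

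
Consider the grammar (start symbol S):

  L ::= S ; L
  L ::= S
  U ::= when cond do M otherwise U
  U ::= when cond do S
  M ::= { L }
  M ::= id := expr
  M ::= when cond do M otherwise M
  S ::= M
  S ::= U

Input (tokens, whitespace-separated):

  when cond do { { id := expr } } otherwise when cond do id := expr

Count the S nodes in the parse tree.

4

[S [U when cond do [M { [L [S [M { [L [S [M id := expr]]] }]]] }] otherwise [U when cond do [S [M id := expr]]]]]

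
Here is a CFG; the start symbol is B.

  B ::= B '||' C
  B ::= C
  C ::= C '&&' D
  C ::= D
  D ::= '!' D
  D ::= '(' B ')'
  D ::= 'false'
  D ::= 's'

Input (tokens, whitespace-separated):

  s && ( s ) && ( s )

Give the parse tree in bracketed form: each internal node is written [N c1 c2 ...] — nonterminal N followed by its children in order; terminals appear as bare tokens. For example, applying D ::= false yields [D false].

B
C
C && D
C && D && D
D && D && D
s && D && D
s && ( B ) && D
s && ( C ) && D
s && ( D ) && D
s && ( s ) && D
s && ( s ) && ( B )
s && ( s ) && ( C )
s && ( s ) && ( D )
s && ( s ) && ( s )

[B [C [C [C [D s]] && [D ( [B [C [D s]]] )]] && [D ( [B [C [D s]]] )]]]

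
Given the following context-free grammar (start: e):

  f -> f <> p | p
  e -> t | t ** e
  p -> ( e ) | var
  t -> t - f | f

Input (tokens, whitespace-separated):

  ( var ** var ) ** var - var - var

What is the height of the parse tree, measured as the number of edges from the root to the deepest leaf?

[e [t [f [p ( [e [t [f [p var]]] ** [e [t [f [p var]]]]] )]]] ** [e [t [t [t [f [p var]]] - [f [p var]]] - [f [p var]]]]]

9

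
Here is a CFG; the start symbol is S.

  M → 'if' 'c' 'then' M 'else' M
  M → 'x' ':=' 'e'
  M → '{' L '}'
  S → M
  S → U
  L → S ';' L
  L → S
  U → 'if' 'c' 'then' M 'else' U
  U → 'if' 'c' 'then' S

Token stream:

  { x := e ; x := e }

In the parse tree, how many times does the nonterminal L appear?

[S [M { [L [S [M x := e]] ; [L [S [M x := e]]]] }]]

2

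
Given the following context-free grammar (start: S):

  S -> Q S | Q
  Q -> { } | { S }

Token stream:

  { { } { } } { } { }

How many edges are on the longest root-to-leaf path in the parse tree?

[S [Q { [S [Q { }] [S [Q { }]]] }] [S [Q { }] [S [Q { }]]]]

5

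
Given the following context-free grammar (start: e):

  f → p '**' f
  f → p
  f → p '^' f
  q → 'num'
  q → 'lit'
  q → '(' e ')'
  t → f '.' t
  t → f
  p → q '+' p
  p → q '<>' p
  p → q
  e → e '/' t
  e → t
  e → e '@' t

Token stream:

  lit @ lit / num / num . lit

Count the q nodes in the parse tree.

5

[e [e [e [e [t [f [p [q lit]]]]] @ [t [f [p [q lit]]]]] / [t [f [p [q num]]]]] / [t [f [p [q num]]] . [t [f [p [q lit]]]]]]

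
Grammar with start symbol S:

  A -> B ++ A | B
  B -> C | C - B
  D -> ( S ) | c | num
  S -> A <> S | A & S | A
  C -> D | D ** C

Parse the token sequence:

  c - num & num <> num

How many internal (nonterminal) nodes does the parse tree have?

18

[S [A [B [C [D c]] - [B [C [D num]]]]] & [S [A [B [C [D num]]]] <> [S [A [B [C [D num]]]]]]]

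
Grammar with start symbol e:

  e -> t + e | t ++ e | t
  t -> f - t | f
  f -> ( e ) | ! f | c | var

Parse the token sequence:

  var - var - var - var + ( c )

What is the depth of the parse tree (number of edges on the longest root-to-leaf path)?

[e [t [f var] - [t [f var] - [t [f var] - [t [f var]]]]] + [e [t [f ( [e [t [f c]]] )]]]]

7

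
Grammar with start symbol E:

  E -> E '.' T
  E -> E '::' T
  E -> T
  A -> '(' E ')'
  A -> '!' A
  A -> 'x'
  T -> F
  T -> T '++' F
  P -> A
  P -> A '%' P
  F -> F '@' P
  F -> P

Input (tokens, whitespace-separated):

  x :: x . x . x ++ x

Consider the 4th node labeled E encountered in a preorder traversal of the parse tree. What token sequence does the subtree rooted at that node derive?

x

[E [E [E [E [T [F [P [A x]]]]] :: [T [F [P [A x]]]]] . [T [F [P [A x]]]]] . [T [T [F [P [A x]]]] ++ [F [P [A x]]]]]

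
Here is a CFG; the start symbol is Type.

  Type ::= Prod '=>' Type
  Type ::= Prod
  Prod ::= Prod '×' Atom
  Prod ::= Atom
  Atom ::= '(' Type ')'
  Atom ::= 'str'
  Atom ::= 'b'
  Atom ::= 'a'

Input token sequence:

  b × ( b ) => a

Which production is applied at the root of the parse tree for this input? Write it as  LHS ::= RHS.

Type ::= Prod '=>' Type

[Type [Prod [Prod [Atom b]] × [Atom ( [Type [Prod [Atom b]]] )]] => [Type [Prod [Atom a]]]]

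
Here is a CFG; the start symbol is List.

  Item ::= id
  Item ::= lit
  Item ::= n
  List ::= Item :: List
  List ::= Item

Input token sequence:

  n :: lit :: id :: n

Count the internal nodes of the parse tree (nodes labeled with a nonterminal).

[List [Item n] :: [List [Item lit] :: [List [Item id] :: [List [Item n]]]]]

8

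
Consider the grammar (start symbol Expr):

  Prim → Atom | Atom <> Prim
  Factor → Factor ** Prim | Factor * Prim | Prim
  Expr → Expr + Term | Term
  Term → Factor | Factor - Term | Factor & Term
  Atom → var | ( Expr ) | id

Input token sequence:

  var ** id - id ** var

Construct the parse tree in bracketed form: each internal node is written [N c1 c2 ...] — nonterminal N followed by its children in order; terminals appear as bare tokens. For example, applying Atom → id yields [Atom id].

[Expr [Term [Factor [Factor [Prim [Atom var]]] ** [Prim [Atom id]]] - [Term [Factor [Factor [Prim [Atom id]]] ** [Prim [Atom var]]]]]]

Expr
Term
Factor - Term
Factor ** Prim - Term
Prim ** Prim - Term
Atom ** Prim - Term
var ** Prim - Term
var ** Atom - Term
var ** id - Term
var ** id - Factor
var ** id - Factor ** Prim
var ** id - Prim ** Prim
var ** id - Atom ** Prim
var ** id - id ** Prim
var ** id - id ** Atom
var ** id - id ** var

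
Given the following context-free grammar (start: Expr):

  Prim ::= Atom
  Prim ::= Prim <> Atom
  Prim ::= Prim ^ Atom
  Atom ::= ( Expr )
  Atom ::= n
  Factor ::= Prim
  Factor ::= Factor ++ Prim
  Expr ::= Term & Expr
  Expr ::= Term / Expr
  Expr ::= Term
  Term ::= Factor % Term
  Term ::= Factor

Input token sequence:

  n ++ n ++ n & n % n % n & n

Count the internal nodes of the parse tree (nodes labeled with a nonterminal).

[Expr [Term [Factor [Factor [Factor [Prim [Atom n]]] ++ [Prim [Atom n]]] ++ [Prim [Atom n]]]] & [Expr [Term [Factor [Prim [Atom n]]] % [Term [Factor [Prim [Atom n]]] % [Term [Factor [Prim [Atom n]]]]]] & [Expr [Term [Factor [Prim [Atom n]]]]]]]

29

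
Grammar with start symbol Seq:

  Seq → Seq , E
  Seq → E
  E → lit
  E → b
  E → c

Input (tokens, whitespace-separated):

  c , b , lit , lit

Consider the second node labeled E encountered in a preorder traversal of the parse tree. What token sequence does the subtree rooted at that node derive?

[Seq [Seq [Seq [Seq [E c]] , [E b]] , [E lit]] , [E lit]]

b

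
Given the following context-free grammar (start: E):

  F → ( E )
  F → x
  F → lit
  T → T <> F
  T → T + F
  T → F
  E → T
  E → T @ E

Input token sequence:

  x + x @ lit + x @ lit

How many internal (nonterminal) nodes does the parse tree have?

13

[E [T [T [F x]] + [F x]] @ [E [T [T [F lit]] + [F x]] @ [E [T [F lit]]]]]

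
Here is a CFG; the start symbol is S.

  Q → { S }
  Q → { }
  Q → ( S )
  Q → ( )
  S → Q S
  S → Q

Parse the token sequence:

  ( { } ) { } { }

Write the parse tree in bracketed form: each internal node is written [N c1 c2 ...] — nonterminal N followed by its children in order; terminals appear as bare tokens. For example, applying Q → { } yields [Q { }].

S
Q S
( S ) S
( Q ) S
( { } ) S
( { } ) Q S
( { } ) { } S
( { } ) { } Q
( { } ) { } { }

[S [Q ( [S [Q { }]] )] [S [Q { }] [S [Q { }]]]]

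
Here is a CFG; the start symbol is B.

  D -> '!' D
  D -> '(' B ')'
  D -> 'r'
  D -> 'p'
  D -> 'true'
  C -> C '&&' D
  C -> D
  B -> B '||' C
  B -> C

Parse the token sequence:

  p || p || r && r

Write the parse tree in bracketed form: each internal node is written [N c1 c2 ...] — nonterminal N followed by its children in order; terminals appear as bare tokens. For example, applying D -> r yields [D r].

B
B || C
B || C || C
C || C || C
D || C || C
p || C || C
p || D || C
p || p || C
p || p || C && D
p || p || D && D
p || p || r && D
p || p || r && r

[B [B [B [C [D p]]] || [C [D p]]] || [C [C [D r]] && [D r]]]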